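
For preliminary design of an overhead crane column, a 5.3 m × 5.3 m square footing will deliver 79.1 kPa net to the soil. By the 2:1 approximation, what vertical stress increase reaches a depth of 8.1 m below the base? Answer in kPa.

Δσ_z ≈ 12.4 kPa

By the 2:1 method the load spreads at 1 horizontal : 2 vertical, so at depth z the loaded area has grown by z in each plan dimension:
Δσ = qBL/((B+z)(L+z)) = 79.1×5.3×5.3/((5.3+8.1)(5.3+8.1)) = 12.374 kPa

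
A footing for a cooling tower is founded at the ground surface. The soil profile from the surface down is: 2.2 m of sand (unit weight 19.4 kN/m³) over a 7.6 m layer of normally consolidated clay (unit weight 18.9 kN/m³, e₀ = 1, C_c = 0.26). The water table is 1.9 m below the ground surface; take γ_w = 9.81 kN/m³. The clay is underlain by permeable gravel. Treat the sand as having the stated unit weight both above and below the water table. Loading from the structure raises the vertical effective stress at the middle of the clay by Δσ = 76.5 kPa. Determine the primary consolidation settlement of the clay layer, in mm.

S_c ≈ 304 mm

Mid-depth of clay below the ground surface: z = 2.2 + 7.6/2 = 6 m.
Total vertical stress at mid-clay: σ_v = 19.4×2.2 + 18.9×3.8 = 114.5 kPa.
Pore pressure: u = 9.81×(6 − 1.9) = 40.221 kPa.
Initial effective stress: σ'_0 = σ_v − u = 114.5 − 40.221 = 74.279 kPa.
Final effective stress: σ'_f = σ'_0 + Δσ = 74.279 + 76.5 = 150.78 kPa.
Normally consolidated clay, so the full stress increment lies on the virgin compression line:
S_c = C_c·H/(1+e₀)·log₁₀(σ'_f/σ'_0) = 0.26×7.6/(1+1)×log₁₀(150.78/74.279)
    = 0.988 × 0.30748 = 0.3038 m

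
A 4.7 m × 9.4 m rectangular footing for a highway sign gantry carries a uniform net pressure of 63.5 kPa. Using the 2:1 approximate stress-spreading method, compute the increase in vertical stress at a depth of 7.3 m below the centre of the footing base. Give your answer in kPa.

Δσ_z ≈ 14 kPa

By the 2:1 method the load spreads at 1 horizontal : 2 vertical, so at depth z the loaded area has grown by z in each plan dimension:
Δσ = qBL/((B+z)(L+z)) = 63.5×4.7×9.4/((4.7+7.3)(9.4+7.3)) = 13.999 kPa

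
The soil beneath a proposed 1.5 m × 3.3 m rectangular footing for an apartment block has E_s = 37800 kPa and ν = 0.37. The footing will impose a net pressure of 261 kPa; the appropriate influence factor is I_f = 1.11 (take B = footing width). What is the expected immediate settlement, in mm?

Immediate (elastic) settlement: S_e = q·B·(1−ν²)/E_s · I_f.
S_e = 261 × 1.5 × (1 − 0.37²) / 37800 × 1.11
    = 261 × 1.5 × 0.8631 / 37800 × 1.11
    = 0.009923 m = 9.923 mm

S_e ≈ 9.92 mm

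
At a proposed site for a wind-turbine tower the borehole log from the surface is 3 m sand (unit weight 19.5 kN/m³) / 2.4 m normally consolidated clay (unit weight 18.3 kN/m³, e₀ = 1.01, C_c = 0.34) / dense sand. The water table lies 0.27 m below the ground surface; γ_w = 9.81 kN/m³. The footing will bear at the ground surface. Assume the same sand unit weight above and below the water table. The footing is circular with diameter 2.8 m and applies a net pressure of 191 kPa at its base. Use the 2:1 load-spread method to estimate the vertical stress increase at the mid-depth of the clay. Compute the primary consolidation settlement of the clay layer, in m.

S_c ≈ 0.0966 m

Mid-depth of clay below the ground surface: z = 3 + 2.4/2 = 4.2 m.
Total vertical stress at mid-clay: σ_v = 19.5×3 + 18.3×1.2 = 80.46 kPa.
Pore pressure: u = 9.81×(4.2 − 0.27) = 38.553 kPa.
Initial effective stress: σ'_0 = σ_v − u = 80.46 − 38.553 = 41.907 kPa.
Stress increase at mid-clay by the 2:1 spreading method:
Δσ ≈ qD²/(D+z)² = 191×2.8²/(2.8+4.2)² = 30.56 kPa
Final effective stress: σ'_f = σ'_0 + Δσ = 41.907 + 30.56 = 72.467 kPa.
Normally consolidated clay, so the full stress increment lies on the virgin compression line:
S_c = C_c·H/(1+e₀)·log₁₀(σ'_f/σ'_0) = 0.34×2.4/(1+1.01)×log₁₀(72.467/41.907)
    = 0.40597 × 0.23785 = 0.09656 m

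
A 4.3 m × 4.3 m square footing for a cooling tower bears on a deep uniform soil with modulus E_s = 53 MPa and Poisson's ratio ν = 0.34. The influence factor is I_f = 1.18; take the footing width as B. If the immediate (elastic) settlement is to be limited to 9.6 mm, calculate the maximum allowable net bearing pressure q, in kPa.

q ≈ 113 kPa

E_s = 53 MPa = 53000 kPa.
S_e = q·B·(1−ν²)/E_s · I_f  ⇒  q = S_e·E_s / (B·(1−ν²)·I_f).
q = 0.0096 × 53000 / (4.3 × 0.8844 × 1.18) = 113.4 kPa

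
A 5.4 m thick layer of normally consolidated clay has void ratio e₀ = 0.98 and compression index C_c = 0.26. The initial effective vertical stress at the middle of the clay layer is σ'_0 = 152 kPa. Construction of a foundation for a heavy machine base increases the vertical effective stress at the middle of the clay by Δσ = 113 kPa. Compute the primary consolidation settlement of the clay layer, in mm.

S_c ≈ 171 mm

Final effective stress: σ'_f = σ'_0 + Δσ = 152 + 113 = 265 kPa.
Normally consolidated clay, so the full stress increment lies on the virgin compression line:
S_c = C_c·H/(1+e₀)·log₁₀(σ'_f/σ'_0) = 0.26×5.4/(1+0.98)×log₁₀(265/152)
    = 0.70909 × 0.2414 = 0.1712 m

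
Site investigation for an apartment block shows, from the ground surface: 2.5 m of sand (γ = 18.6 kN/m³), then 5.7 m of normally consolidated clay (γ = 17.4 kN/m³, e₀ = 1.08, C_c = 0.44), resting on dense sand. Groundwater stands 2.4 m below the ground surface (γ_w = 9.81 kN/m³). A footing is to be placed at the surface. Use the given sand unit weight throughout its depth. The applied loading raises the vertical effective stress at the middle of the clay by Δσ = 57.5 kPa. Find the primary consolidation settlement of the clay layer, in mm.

S_c ≈ 324 mm

Mid-depth of clay below the ground surface: z = 2.5 + 5.7/2 = 5.35 m.
Total vertical stress at mid-clay: σ_v = 18.6×2.5 + 17.4×2.85 = 96.09 kPa.
Pore pressure: u = 9.81×(5.35 − 2.4) = 28.94 kPa.
Initial effective stress: σ'_0 = σ_v − u = 96.09 − 28.94 = 67.15 kPa.
Final effective stress: σ'_f = σ'_0 + Δσ = 67.15 + 57.5 = 124.65 kPa.
Normally consolidated clay, so the full stress increment lies on the virgin compression line:
S_c = C_c·H/(1+e₀)·log₁₀(σ'_f/σ'_0) = 0.44×5.7/(1+1.08)×log₁₀(124.65/67.15)
    = 1.2058 × 0.26865 = 0.3239 m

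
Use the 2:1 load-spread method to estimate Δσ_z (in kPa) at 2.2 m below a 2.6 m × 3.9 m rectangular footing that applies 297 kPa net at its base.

By the 2:1 method the load spreads at 1 horizontal : 2 vertical, so at depth z the loaded area has grown by z in each plan dimension:
Δσ = qBL/((B+z)(L+z)) = 297×2.6×3.9/((2.6+2.2)(3.9+2.2)) = 102.85 kPa

Δσ_z ≈ 103 kPa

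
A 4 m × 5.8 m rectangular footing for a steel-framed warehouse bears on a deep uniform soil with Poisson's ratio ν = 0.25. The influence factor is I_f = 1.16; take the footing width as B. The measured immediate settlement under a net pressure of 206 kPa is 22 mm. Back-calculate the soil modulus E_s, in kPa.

E_s ≈ 40700 kPa

S_e = q·B·(1−ν²)/E_s · I_f  ⇒  E_s = q·B·(1−ν²)·I_f / S_e.
E_s = 206 × 4 × 0.9375 × 1.16 / 0.022 = 40730 kPa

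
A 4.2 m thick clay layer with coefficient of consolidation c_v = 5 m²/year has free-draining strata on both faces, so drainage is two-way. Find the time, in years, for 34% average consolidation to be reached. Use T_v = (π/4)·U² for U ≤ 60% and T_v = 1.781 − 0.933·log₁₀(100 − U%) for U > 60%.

t ≈ 0.0801 years

Drainage path length: H_d = H/2 = 2.1 m (double drainage).
U ≤ 60%: T_v = (π/4)·U² = (π/4)×0.34² = 0.090792.
t = T_v·H_d²/c_v = 0.090792×2.1²/5 = 0.08008 years.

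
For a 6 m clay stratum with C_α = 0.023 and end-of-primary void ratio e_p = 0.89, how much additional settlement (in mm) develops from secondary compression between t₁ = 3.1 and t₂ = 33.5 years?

Secondary compression: S_s = C_α·H/(1+e_p)·log₁₀(t₂/t₁)
S_s = 0.023×6/(1+0.89)×log₁₀(33.5/3.1)
    = 0.07302 × 1.034 = 0.07548 m

S_s ≈ 75.5 mm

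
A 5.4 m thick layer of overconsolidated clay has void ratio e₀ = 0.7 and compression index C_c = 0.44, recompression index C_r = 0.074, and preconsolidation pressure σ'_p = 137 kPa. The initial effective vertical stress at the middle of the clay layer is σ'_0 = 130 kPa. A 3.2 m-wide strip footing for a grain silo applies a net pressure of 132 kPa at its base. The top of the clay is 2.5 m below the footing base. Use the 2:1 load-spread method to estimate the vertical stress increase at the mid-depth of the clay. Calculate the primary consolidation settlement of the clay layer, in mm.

Mid-depth of clay below the footing base: z = 2.5 + 5.4/2 = 5.2 m.
Stress increase at mid-clay by the 2:1 spreading method:
Δσ = qB/(B+z) = 132×3.2/(3.2+5.2) = 50.286 kPa
Final effective stress: σ'_f = 130 + 50.286 = 180.29 kPa.
σ'_f = 180.29 > σ'_p = 137 kPa, so the stress path crosses the preconsolidation pressure — recompression up to σ'_p, then virgin compression beyond:
S_c = H/(1+e₀)·[C_r·log₁₀(σ'_p/σ'_0) + C_c·log₁₀(σ'_f/σ'_p)]
    = 5.4/1.7 × [0.074×log₁₀(137/130) + 0.44×log₁₀(180.29/137)]
    = 3.1765 × [0.0016855 + 0.05247] = 0.172 m

S_c ≈ 172 mm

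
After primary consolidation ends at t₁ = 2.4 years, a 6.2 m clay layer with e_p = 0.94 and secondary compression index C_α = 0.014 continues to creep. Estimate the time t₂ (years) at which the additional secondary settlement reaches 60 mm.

S_s = C_α·H/(1+e_p)·log₁₀(t₂/t₁) ⇒ log₁₀(t₂/t₁) = S_s·(1+e_p)/(C_α·H).
log₁₀(t₂/t₁) = 0.06 × (1+0.94) / (0.014×6.2) = 1.341
t₂ = t₁ × 10^1.341 = 2.4 × 21.93 = 52.63 years

t₂ ≈ 52.6 years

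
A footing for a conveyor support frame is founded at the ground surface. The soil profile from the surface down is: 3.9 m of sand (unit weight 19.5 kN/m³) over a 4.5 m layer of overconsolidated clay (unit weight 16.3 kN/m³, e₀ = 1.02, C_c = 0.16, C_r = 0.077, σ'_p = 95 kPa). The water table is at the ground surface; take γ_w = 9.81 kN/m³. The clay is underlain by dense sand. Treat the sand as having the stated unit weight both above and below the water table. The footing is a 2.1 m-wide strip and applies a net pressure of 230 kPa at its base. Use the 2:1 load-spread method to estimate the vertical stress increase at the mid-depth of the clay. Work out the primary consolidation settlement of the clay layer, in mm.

S_c ≈ 68.3 mm

Mid-depth of clay below the ground surface: z = 3.9 + 4.5/2 = 6.15 m.
Total vertical stress at mid-clay: σ_v = 19.5×3.9 + 16.3×2.25 = 112.72 kPa.
Pore pressure: u = 9.81×(6.15 − 0) = 60.332 kPa.
Initial effective stress: σ'_0 = σ_v − u = 112.72 − 60.332 = 52.388 kPa.
Stress increase at mid-clay by the 2:1 spreading method:
Δσ = qB/(B+z) = 230×2.1/(2.1+6.15) = 58.545 kPa
Final effective stress: σ'_f = 52.388 + 58.545 = 110.93 kPa.
σ'_f = 110.93 > σ'_p = 95 kPa, so the stress path crosses the preconsolidation pressure — recompression up to σ'_p, then virgin compression beyond:
S_c = H/(1+e₀)·[C_r·log₁₀(σ'_p/σ'_0) + C_c·log₁₀(σ'_f/σ'_p)]
    = 4.5/2.02 × [0.077×log₁₀(95/52.388) + 0.16×log₁₀(110.93/95)]
    = 2.2277 × [0.019904 + 0.010772] = 0.06834 m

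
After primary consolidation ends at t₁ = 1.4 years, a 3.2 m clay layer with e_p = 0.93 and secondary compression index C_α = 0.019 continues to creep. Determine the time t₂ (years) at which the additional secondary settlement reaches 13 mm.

t₂ ≈ 3.62 years

S_s = C_α·H/(1+e_p)·log₁₀(t₂/t₁) ⇒ log₁₀(t₂/t₁) = S_s·(1+e_p)/(C_α·H).
log₁₀(t₂/t₁) = 0.013 × (1+0.93) / (0.019×3.2) = 0.4127
t₂ = t₁ × 10^0.4127 = 1.4 × 2.586 = 3.621 years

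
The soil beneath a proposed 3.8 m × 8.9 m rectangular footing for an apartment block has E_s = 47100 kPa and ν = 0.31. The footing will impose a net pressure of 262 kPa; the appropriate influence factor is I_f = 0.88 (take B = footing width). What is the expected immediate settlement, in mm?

S_e ≈ 16.8 mm

Immediate (elastic) settlement: S_e = q·B·(1−ν²)/E_s · I_f.
S_e = 262 × 3.8 × (1 − 0.31²) / 47100 × 0.88
    = 262 × 3.8 × 0.9039 / 47100 × 0.88
    = 0.01681 m = 16.81 mm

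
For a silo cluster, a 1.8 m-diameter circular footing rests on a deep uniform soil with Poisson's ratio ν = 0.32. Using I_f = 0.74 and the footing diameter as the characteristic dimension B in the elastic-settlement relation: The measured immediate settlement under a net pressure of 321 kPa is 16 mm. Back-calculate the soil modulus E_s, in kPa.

S_e = q·B·(1−ν²)/E_s · I_f  ⇒  E_s = q·B·(1−ν²)·I_f / S_e.
E_s = 321 × 1.8 × 0.8976 × 0.74 / 0.016 = 23990 kPa

E_s ≈ 24000 kPa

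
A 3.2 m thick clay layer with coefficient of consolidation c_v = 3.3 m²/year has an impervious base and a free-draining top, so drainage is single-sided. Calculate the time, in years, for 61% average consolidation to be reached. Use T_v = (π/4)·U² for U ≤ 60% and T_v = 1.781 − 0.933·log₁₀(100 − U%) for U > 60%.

t ≈ 0.92 years

Drainage path length: H_d = H = 3.2 m (single drainage).
U > 60%: T_v = 1.781 − 0.933·log₁₀(100 − 61) = 0.29654.
t = T_v·H_d²/c_v = 0.29654×3.2²/3.3 = 0.9202 years.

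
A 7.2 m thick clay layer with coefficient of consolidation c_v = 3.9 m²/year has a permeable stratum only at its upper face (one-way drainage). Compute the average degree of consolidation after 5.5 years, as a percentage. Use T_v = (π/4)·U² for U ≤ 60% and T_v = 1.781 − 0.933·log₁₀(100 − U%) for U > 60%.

Drainage path length: H_d = H = 7.2 m (single drainage).
T_v = c_v·t/H_d² = 3.9×5.5/7.2² = 0.41377.
T_v = 0.41377 corresponds to the U > 60% branch:
U = 1 − 10^((1.781 − T_v)/0.933)/100 = 0.708

U ≈ 70.8 %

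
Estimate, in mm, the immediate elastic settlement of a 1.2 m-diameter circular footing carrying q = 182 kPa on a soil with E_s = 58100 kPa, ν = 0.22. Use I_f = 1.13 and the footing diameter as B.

Immediate (elastic) settlement: S_e = q·B·(1−ν²)/E_s · I_f.
S_e = 182 × 1.2 × (1 − 0.22²) / 58100 × 1.13
    = 182 × 1.2 × 0.9516 / 58100 × 1.13
    = 0.004042 m = 4.042 mm

S_e ≈ 4.04 mm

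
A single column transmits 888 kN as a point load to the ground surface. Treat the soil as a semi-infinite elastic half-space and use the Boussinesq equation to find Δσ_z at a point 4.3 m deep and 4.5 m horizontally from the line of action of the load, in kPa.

Δσ_z ≈ 3.61 kPa

Boussinesq vertical stress below a point load on an elastic half-space:
Δσ_z = 3P/(2πz²) · [1 + (r/z)²]^(−5/2)
r/z = 4.5/4.3 = 1.0465; [1+(r/z)²]^(−5/2) = 0.15738.
Δσ_z = 3×888/(2π×4.3²) × 0.15738 = 22.931 × 0.15738 = 3.609 kPa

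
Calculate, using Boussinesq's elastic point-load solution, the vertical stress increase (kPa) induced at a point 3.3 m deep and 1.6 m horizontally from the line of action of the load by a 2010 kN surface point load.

Δσ_z ≈ 52 kPa

Boussinesq vertical stress below a point load on an elastic half-space:
Δσ_z = 3P/(2πz²) · [1 + (r/z)²]^(−5/2)
r/z = 1.6/3.3 = 0.48485; [1+(r/z)²]^(−5/2) = 0.58988.
Δσ_z = 3×2010/(2π×3.3²) × 0.58988 = 88.127 × 0.58988 = 51.98 kPa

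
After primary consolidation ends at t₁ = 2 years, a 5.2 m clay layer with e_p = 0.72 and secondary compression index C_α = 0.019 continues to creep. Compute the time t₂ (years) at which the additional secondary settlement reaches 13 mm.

S_s = C_α·H/(1+e_p)·log₁₀(t₂/t₁) ⇒ log₁₀(t₂/t₁) = S_s·(1+e_p)/(C_α·H).
log₁₀(t₂/t₁) = 0.013 × (1+0.72) / (0.019×5.2) = 0.2263
t₂ = t₁ × 10^0.2263 = 2 × 1.684 = 3.368 years

t₂ ≈ 3.37 years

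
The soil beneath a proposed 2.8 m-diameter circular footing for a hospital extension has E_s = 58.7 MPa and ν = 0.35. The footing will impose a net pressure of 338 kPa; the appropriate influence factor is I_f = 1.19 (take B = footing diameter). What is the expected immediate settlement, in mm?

S_e ≈ 16.8 mm

Immediate (elastic) settlement: S_e = q·B·(1−ν²)/E_s · I_f.
E_s = 58.7 MPa = 58700 kPa.
S_e = 338 × 2.8 × (1 − 0.35²) / 58700 × 1.19
    = 338 × 2.8 × 0.8775 / 58700 × 1.19
    = 0.01684 m = 16.84 mm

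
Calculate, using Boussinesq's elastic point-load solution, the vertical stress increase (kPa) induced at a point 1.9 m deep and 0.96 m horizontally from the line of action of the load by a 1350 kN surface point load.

Boussinesq vertical stress below a point load on an elastic half-space:
Δσ_z = 3P/(2πz²) · [1 + (r/z)²]^(−5/2)
r/z = 0.96/1.9 = 0.50526; [1+(r/z)²]^(−5/2) = 0.56642.
Δσ_z = 3×1350/(2π×1.9²) × 0.56642 = 178.55 × 0.56642 = 101.1 kPa

Δσ_z ≈ 101 kPa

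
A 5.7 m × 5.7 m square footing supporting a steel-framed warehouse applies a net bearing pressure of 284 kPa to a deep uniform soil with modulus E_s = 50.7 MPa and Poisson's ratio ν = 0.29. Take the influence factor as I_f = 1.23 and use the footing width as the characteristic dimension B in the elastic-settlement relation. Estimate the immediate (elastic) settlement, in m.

Immediate (elastic) settlement: S_e = q·B·(1−ν²)/E_s · I_f.
E_s = 50.7 MPa = 50700 kPa.
S_e = 284 × 5.7 × (1 − 0.29²) / 50700 × 1.23
    = 284 × 5.7 × 0.9159 / 50700 × 1.23
    = 0.03597 m

S_e ≈ 0.036 m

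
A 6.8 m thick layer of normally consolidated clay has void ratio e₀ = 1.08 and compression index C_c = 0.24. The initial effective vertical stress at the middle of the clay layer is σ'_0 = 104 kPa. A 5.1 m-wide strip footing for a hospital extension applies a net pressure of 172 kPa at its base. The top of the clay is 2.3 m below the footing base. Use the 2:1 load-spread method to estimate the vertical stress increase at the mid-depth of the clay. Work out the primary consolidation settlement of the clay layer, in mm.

Mid-depth of clay below the footing base: z = 2.3 + 6.8/2 = 5.7 m.
Stress increase at mid-clay by the 2:1 spreading method:
Δσ = qB/(B+z) = 172×5.1/(5.1+5.7) = 81.222 kPa
Final effective stress: σ'_f = σ'_0 + Δσ = 104 + 81.222 = 185.22 kPa.
Normally consolidated clay, so the full stress increment lies on the virgin compression line:
S_c = C_c·H/(1+e₀)·log₁₀(σ'_f/σ'_0) = 0.24×6.8/(1+1.08)×log₁₀(185.22/104)
    = 0.78462 × 0.25065 = 0.1967 m

S_c ≈ 197 mm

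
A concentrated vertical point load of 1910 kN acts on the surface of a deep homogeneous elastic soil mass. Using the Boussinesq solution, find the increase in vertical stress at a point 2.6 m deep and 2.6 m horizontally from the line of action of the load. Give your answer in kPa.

Δσ_z ≈ 23.8 kPa

Boussinesq vertical stress below a point load on an elastic half-space:
Δσ_z = 3P/(2πz²) · [1 + (r/z)²]^(−5/2)
r/z = 2.6/2.6 = 1; [1+(r/z)²]^(−5/2) = 0.17678.
Δσ_z = 3×1910/(2π×2.6²) × 0.17678 = 134.91 × 0.17678 = 23.85 kPa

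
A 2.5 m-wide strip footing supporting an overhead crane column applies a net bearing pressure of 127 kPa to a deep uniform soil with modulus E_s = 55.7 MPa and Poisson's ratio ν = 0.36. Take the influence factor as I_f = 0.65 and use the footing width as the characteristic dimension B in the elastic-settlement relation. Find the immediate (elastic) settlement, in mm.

Immediate (elastic) settlement: S_e = q·B·(1−ν²)/E_s · I_f.
E_s = 55.7 MPa = 55700 kPa.
S_e = 127 × 2.5 × (1 − 0.36²) / 55700 × 0.65
    = 127 × 2.5 × 0.8704 / 55700 × 0.65
    = 0.003225 m = 3.225 mm

S_e ≈ 3.22 mm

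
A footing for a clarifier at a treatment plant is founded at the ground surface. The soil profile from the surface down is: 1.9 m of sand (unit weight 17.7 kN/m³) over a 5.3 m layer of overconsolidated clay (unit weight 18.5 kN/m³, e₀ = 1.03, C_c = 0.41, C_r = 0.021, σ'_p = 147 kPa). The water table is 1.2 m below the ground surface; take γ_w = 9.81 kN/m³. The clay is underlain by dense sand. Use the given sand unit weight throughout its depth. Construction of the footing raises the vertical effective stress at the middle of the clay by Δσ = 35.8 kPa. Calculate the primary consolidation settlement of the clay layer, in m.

Mid-depth of clay below the ground surface: z = 1.9 + 5.3/2 = 4.55 m.
Total vertical stress at mid-clay: σ_v = 17.7×1.9 + 18.5×2.65 = 82.655 kPa.
Pore pressure: u = 9.81×(4.55 − 1.2) = 32.864 kPa.
Initial effective stress: σ'_0 = σ_v − u = 82.655 − 32.864 = 49.791 kPa.
Final effective stress: σ'_f = 49.791 + 35.8 = 85.591 kPa.
σ'_f = 85.591 ≤ σ'_p = 147 kPa, so the clay remains overconsolidated and only the recompression index applies:
S_c = C_r·H/(1+e₀)·log₁₀(σ'_f/σ'_0) = 0.021×5.3/2.03×log₁₀(85.591/49.791)
    = 0.054827 × 0.23528 = 0.0129 m

S_c ≈ 0.0129 m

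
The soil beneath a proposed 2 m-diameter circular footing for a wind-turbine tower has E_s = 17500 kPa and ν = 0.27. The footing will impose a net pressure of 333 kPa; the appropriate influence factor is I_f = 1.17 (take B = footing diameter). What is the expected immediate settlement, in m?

Immediate (elastic) settlement: S_e = q·B·(1−ν²)/E_s · I_f.
S_e = 333 × 2 × (1 − 0.27²) / 17500 × 1.17
    = 333 × 2 × 0.9271 / 17500 × 1.17
    = 0.04128 m

S_e ≈ 0.0413 m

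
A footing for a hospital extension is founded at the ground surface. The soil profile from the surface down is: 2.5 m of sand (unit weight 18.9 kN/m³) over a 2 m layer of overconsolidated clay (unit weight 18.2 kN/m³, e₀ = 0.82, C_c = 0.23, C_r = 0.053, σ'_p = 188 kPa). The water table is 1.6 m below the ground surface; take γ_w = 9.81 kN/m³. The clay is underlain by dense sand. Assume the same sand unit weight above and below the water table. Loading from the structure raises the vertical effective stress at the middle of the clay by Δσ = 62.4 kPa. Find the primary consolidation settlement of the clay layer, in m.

S_c ≈ 0.0214 m

Mid-depth of clay below the ground surface: z = 2.5 + 2/2 = 3.5 m.
Total vertical stress at mid-clay: σ_v = 18.9×2.5 + 18.2×1 = 65.45 kPa.
Pore pressure: u = 9.81×(3.5 − 1.6) = 18.639 kPa.
Initial effective stress: σ'_0 = σ_v − u = 65.45 − 18.639 = 46.811 kPa.
Final effective stress: σ'_f = 46.811 + 62.4 = 109.21 kPa.
σ'_f = 109.21 ≤ σ'_p = 188 kPa, so the clay remains overconsolidated and only the recompression index applies:
S_c = C_r·H/(1+e₀)·log₁₀(σ'_f/σ'_0) = 0.053×2/1.82×log₁₀(109.21/46.811)
    = 0.058242 × 0.36791 = 0.02143 m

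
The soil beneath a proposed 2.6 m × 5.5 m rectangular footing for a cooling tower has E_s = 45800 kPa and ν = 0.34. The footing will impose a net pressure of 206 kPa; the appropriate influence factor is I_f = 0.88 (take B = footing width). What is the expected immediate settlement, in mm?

S_e ≈ 9.1 mm

Immediate (elastic) settlement: S_e = q·B·(1−ν²)/E_s · I_f.
S_e = 206 × 2.6 × (1 − 0.34²) / 45800 × 0.88
    = 206 × 2.6 × 0.8844 / 45800 × 0.88
    = 0.009101 m = 9.101 mm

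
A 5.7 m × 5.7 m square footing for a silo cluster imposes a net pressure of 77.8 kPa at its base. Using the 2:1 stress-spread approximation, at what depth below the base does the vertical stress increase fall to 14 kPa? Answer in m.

z ≈ 7.74 m

2:1 spreading — at depth z the loaded area has grown by z in each plan dimension:
qB²/(B+z)² = Δσ_z ⇒ z = B(√(q/Δσ_z) − 1) = 5.7×(√(77.8/14) − 1) = 7.737 m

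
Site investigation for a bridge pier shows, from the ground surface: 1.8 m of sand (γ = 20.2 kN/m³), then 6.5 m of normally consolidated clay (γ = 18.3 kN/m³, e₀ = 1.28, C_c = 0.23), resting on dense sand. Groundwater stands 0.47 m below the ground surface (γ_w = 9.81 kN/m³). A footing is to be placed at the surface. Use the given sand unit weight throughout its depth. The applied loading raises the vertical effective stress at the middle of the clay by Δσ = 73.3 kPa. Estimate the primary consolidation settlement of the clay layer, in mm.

Mid-depth of clay below the ground surface: z = 1.8 + 6.5/2 = 5.05 m.
Total vertical stress at mid-clay: σ_v = 20.2×1.8 + 18.3×3.25 = 95.835 kPa.
Pore pressure: u = 9.81×(5.05 − 0.47) = 44.93 kPa.
Initial effective stress: σ'_0 = σ_v − u = 95.835 − 44.93 = 50.905 kPa.
Final effective stress: σ'_f = σ'_0 + Δσ = 50.905 + 73.3 = 124.2 kPa.
Normally consolidated clay, so the full stress increment lies on the virgin compression line:
S_c = C_c·H/(1+e₀)·log₁₀(σ'_f/σ'_0) = 0.23×6.5/(1+1.28)×log₁₀(124.2/50.905)
    = 0.6557 × 0.38736 = 0.254 m

S_c ≈ 254 mm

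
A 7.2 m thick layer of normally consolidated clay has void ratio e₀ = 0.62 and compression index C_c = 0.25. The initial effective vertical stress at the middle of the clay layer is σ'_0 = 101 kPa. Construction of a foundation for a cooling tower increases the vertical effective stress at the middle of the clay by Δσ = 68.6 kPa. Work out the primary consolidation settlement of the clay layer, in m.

Final effective stress: σ'_f = σ'_0 + Δσ = 101 + 68.6 = 169.6 kPa.
Normally consolidated clay, so the full stress increment lies on the virgin compression line:
S_c = C_c·H/(1+e₀)·log₁₀(σ'_f/σ'_0) = 0.25×7.2/(1+0.62)×log₁₀(169.6/101)
    = 1.1111 × 0.2251 = 0.2501 m

S_c ≈ 0.25 m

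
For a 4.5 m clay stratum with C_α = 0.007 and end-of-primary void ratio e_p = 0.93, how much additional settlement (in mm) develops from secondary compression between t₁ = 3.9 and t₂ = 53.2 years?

S_s ≈ 18.5 mm

Secondary compression: S_s = C_α·H/(1+e_p)·log₁₀(t₂/t₁)
S_s = 0.007×4.5/(1+0.93)×log₁₀(53.2/3.9)
    = 0.01632 × 1.135 = 0.01852 m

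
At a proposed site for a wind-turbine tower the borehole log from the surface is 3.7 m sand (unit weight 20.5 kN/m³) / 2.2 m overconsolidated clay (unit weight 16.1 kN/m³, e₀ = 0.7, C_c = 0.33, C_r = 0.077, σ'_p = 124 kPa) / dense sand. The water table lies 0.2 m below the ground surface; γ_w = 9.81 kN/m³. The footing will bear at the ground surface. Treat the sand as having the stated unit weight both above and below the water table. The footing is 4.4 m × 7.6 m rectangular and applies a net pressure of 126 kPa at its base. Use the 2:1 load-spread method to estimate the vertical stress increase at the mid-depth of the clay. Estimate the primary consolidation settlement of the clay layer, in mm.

Mid-depth of clay below the ground surface: z = 3.7 + 2.2/2 = 4.8 m.
Total vertical stress at mid-clay: σ_v = 20.5×3.7 + 16.1×1.1 = 93.56 kPa.
Pore pressure: u = 9.81×(4.8 − 0.2) = 45.126 kPa.
Initial effective stress: σ'_0 = σ_v − u = 93.56 − 45.126 = 48.434 kPa.
Stress increase at mid-clay by the 2:1 spreading method:
Δσ = qBL/((B+z)(L+z)) = 126×4.4×7.6/((4.4+4.8)(7.6+4.8)) = 36.934 kPa
Final effective stress: σ'_f = 48.434 + 36.934 = 85.368 kPa.
σ'_f = 85.368 ≤ σ'_p = 124 kPa, so the clay remains overconsolidated and only the recompression index applies:
S_c = C_r·H/(1+e₀)·log₁₀(σ'_f/σ'_0) = 0.077×2.2/1.7×log₁₀(85.368/48.434)
    = 0.099646 × 0.24614 = 0.02453 m

S_c ≈ 24.5 mm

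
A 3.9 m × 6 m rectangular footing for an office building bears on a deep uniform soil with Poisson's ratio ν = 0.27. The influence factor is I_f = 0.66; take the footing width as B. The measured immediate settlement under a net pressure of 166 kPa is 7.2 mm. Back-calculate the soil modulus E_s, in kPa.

S_e = q·B·(1−ν²)/E_s · I_f  ⇒  E_s = q·B·(1−ν²)·I_f / S_e.
E_s = 166 × 3.9 × 0.9271 × 0.66 / 0.0072 = 55020 kPa

E_s ≈ 55000 kPa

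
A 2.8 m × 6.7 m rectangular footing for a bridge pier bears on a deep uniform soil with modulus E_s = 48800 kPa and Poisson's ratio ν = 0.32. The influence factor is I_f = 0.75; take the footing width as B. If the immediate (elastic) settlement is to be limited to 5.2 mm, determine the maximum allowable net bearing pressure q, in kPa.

q ≈ 135 kPa

S_e = q·B·(1−ν²)/E_s · I_f  ⇒  q = S_e·E_s / (B·(1−ν²)·I_f).
q = 0.0052 × 48800 / (2.8 × 0.8976 × 0.75) = 134.6 kPa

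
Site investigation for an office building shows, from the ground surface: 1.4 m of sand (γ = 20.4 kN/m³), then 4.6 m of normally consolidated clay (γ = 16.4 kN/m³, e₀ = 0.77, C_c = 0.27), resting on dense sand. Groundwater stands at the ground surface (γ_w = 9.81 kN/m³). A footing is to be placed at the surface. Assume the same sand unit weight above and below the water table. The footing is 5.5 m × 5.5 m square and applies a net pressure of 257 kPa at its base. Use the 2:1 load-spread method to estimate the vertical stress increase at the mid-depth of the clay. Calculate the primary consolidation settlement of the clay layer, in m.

S_c ≈ 0.427 m

Mid-depth of clay below the ground surface: z = 1.4 + 4.6/2 = 3.7 m.
Total vertical stress at mid-clay: σ_v = 20.4×1.4 + 16.4×2.3 = 66.28 kPa.
Pore pressure: u = 9.81×(3.7 − 0) = 36.297 kPa.
Initial effective stress: σ'_0 = σ_v − u = 66.28 − 36.297 = 29.983 kPa.
Stress increase at mid-clay by the 2:1 spreading method:
Δσ = qBL/((B+z)(L+z)) = 257×5.5×5.5/((5.5+3.7)(5.5+3.7)) = 91.851 kPa
Final effective stress: σ'_f = σ'_0 + Δσ = 29.983 + 91.851 = 121.83 kPa.
Normally consolidated clay, so the full stress increment lies on the virgin compression line:
S_c = C_c·H/(1+e₀)·log₁₀(σ'_f/σ'_0) = 0.27×4.6/(1+0.77)×log₁₀(121.83/29.983)
    = 0.70169 × 0.60888 = 0.4272 m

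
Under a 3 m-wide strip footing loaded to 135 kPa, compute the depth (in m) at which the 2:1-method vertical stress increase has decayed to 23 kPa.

z ≈ 14.6 m

2:1 spreading — at depth z the loaded area has grown by z in each plan dimension:
qB/(B+z) = Δσ_z ⇒ z = qB/Δσ_z − B = 135×3/23 − 3 = 14.61 m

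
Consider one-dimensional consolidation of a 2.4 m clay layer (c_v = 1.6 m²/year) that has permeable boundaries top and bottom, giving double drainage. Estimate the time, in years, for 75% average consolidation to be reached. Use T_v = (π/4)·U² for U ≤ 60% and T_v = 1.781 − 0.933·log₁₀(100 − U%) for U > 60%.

Drainage path length: H_d = H/2 = 1.2 m (double drainage).
U > 60%: T_v = 1.781 − 0.933·log₁₀(100 − 75) = 0.47672.
t = T_v·H_d²/c_v = 0.47672×1.2²/1.6 = 0.429 years.

t ≈ 0.429 years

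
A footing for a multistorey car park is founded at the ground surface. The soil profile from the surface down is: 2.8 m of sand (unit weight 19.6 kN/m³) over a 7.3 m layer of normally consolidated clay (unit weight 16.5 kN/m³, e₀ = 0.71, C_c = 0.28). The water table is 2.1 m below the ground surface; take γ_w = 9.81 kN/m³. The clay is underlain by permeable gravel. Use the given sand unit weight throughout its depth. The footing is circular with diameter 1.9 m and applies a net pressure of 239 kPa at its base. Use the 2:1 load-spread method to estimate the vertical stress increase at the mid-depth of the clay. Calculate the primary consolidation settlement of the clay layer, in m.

S_c ≈ 0.0819 m

Mid-depth of clay below the ground surface: z = 2.8 + 7.3/2 = 6.45 m.
Total vertical stress at mid-clay: σ_v = 19.6×2.8 + 16.5×3.65 = 115.11 kPa.
Pore pressure: u = 9.81×(6.45 − 2.1) = 42.673 kPa.
Initial effective stress: σ'_0 = σ_v − u = 115.11 − 42.673 = 72.437 kPa.
Stress increase at mid-clay by the 2:1 spreading method:
Δσ ≈ qD²/(D+z)² = 239×1.9²/(1.9+6.45)² = 12.375 kPa
Final effective stress: σ'_f = σ'_0 + Δσ = 72.437 + 12.375 = 84.812 kPa.
Normally consolidated clay, so the full stress increment lies on the virgin compression line:
S_c = C_c·H/(1+e₀)·log₁₀(σ'_f/σ'_0) = 0.28×7.3/(1+0.71)×log₁₀(84.812/72.437)
    = 1.1953 × 0.068497 = 0.08187 m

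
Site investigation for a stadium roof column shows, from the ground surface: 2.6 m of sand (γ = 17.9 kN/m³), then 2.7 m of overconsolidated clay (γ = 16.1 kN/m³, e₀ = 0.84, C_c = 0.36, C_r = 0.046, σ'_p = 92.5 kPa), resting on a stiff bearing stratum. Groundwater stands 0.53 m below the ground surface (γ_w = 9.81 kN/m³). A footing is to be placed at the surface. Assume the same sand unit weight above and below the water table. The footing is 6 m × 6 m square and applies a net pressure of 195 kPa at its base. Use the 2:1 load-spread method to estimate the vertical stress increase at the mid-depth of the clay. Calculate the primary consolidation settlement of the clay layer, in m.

S_c ≈ 0.0592 m

Mid-depth of clay below the ground surface: z = 2.6 + 2.7/2 = 3.95 m.
Total vertical stress at mid-clay: σ_v = 17.9×2.6 + 16.1×1.35 = 68.275 kPa.
Pore pressure: u = 9.81×(3.95 − 0.53) = 33.55 kPa.
Initial effective stress: σ'_0 = σ_v − u = 68.275 − 33.55 = 34.725 kPa.
Stress increase at mid-clay by the 2:1 spreading method:
Δσ = qBL/((B+z)(L+z)) = 195×6×6/((6+3.95)(6+3.95)) = 70.907 kPa
Final effective stress: σ'_f = 34.725 + 70.907 = 105.63 kPa.
σ'_f = 105.63 > σ'_p = 92.5 kPa, so the stress path crosses the preconsolidation pressure — recompression up to σ'_p, then virgin compression beyond:
S_c = H/(1+e₀)·[C_r·log₁₀(σ'_p/σ'_0) + C_c·log₁₀(σ'_f/σ'_p)]
    = 2.7/1.84 × [0.046×log₁₀(92.5/34.725) + 0.36×log₁₀(105.63/92.5)]
    = 1.4674 × [0.019573 + 0.020752] = 0.05917 m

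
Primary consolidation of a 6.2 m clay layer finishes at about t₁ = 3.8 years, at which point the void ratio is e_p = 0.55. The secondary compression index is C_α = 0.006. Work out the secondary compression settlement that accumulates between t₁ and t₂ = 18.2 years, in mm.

Secondary compression: S_s = C_α·H/(1+e_p)·log₁₀(t₂/t₁)
S_s = 0.006×6.2/(1+0.55)×log₁₀(18.2/3.8)
    = 0.024 × 0.6803 = 0.01633 m

S_s ≈ 16.3 mm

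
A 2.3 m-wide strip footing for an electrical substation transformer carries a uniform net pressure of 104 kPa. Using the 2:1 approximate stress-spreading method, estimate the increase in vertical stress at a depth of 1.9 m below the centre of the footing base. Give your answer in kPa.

Δσ_z ≈ 57 kPa

By the 2:1 method the load spreads at 1 horizontal : 2 vertical, so at depth z the loaded area has grown by z in each plan dimension:
Δσ = qB/(B+z) = 104×2.3/(2.3+1.9) = 56.952 kPa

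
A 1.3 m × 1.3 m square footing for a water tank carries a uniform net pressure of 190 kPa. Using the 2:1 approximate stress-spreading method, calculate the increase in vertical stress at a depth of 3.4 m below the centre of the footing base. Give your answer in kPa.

By the 2:1 method the load spreads at 1 horizontal : 2 vertical, so at depth z the loaded area has grown by z in each plan dimension:
Δσ = qBL/((B+z)(L+z)) = 190×1.3×1.3/((1.3+3.4)(1.3+3.4)) = 14.536 kPa

Δσ_z ≈ 14.5 kPa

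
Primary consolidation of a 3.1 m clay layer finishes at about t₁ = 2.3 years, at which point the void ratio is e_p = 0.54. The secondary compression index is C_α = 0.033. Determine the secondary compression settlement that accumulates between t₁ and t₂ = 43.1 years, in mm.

Secondary compression: S_s = C_α·H/(1+e_p)·log₁₀(t₂/t₁)
S_s = 0.033×3.1/(1+0.54)×log₁₀(43.1/2.3)
    = 0.06643 × 1.273 = 0.08455 m

S_s ≈ 84.5 mm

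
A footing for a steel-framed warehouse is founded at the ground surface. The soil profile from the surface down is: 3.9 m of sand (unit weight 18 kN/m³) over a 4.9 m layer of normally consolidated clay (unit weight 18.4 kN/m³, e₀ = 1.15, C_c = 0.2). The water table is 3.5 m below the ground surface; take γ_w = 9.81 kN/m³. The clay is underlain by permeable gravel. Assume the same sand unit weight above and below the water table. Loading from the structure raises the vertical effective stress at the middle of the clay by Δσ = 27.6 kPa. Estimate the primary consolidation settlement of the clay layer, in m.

S_c ≈ 0.0544 m

Mid-depth of clay below the ground surface: z = 3.9 + 4.9/2 = 6.35 m.
Total vertical stress at mid-clay: σ_v = 18×3.9 + 18.4×2.45 = 115.28 kPa.
Pore pressure: u = 9.81×(6.35 − 3.5) = 27.959 kPa.
Initial effective stress: σ'_0 = σ_v − u = 115.28 − 27.959 = 87.321 kPa.
Final effective stress: σ'_f = σ'_0 + Δσ = 87.321 + 27.6 = 114.92 kPa.
Normally consolidated clay, so the full stress increment lies on the virgin compression line:
S_c = C_c·H/(1+e₀)·log₁₀(σ'_f/σ'_0) = 0.2×4.9/(1+1.15)×log₁₀(114.92/87.321)
    = 0.45581 × 0.11928 = 0.05437 m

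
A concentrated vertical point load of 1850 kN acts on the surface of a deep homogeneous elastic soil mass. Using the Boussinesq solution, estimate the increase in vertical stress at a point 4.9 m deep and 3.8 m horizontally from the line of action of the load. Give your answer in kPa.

Boussinesq vertical stress below a point load on an elastic half-space:
Δσ_z = 3P/(2πz²) · [1 + (r/z)²]^(−5/2)
r/z = 3.8/4.9 = 0.77551; [1+(r/z)²]^(−5/2) = 0.30813.
Δσ_z = 3×1850/(2π×4.9²) × 0.30813 = 36.789 × 0.30813 = 11.34 kPa

Δσ_z ≈ 11.3 kPa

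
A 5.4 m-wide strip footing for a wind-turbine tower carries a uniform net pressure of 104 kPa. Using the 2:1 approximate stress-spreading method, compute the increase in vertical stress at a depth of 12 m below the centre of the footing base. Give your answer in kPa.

By the 2:1 method the load spreads at 1 horizontal : 2 vertical, so at depth z the loaded area has grown by z in each plan dimension:
Δσ = qB/(B+z) = 104×5.4/(5.4+12) = 32.276 kPa

Δσ_z ≈ 32.3 kPa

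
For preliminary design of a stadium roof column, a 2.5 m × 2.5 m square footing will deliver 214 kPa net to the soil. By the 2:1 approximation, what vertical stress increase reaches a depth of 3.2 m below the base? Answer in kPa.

By the 2:1 method the load spreads at 1 horizontal : 2 vertical, so at depth z the loaded area has grown by z in each plan dimension:
Δσ = qBL/((B+z)(L+z)) = 214×2.5×2.5/((2.5+3.2)(2.5+3.2)) = 41.167 kPa

Δσ_z ≈ 41.2 kPa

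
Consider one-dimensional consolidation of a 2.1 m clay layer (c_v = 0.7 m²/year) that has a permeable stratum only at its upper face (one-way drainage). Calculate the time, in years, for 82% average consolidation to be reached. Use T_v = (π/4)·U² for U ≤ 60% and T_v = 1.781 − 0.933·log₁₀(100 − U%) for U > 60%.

t ≈ 3.84 years

Drainage path length: H_d = H = 2.1 m (single drainage).
U > 60%: T_v = 1.781 − 0.933·log₁₀(100 − 82) = 0.60983.
t = T_v·H_d²/c_v = 0.60983×2.1²/0.7 = 3.842 years.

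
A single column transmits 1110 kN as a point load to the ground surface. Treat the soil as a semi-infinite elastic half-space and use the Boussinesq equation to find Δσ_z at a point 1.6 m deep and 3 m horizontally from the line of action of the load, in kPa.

Δσ_z ≈ 4.78 kPa

Boussinesq vertical stress below a point load on an elastic half-space:
Δσ_z = 3P/(2πz²) · [1 + (r/z)²]^(−5/2)
r/z = 3/1.6 = 1.875; [1+(r/z)²]^(−5/2) = 0.023078.
Δσ_z = 3×1110/(2π×1.6²) × 0.023078 = 207.03 × 0.023078 = 4.778 kPa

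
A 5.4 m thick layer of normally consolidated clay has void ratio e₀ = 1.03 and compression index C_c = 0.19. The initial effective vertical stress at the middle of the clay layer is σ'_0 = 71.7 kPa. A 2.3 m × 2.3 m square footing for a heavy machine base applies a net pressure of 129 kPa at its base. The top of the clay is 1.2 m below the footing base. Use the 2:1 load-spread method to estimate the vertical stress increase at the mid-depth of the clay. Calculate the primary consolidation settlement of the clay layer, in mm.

S_c ≈ 48.6 mm

Mid-depth of clay below the footing base: z = 1.2 + 5.4/2 = 3.9 m.
Stress increase at mid-clay by the 2:1 spreading method:
Δσ = qBL/((B+z)(L+z)) = 129×2.3×2.3/((2.3+3.9)(2.3+3.9)) = 17.753 kPa
Final effective stress: σ'_f = σ'_0 + Δσ = 71.7 + 17.753 = 89.453 kPa.
Normally consolidated clay, so the full stress increment lies on the virgin compression line:
S_c = C_c·H/(1+e₀)·log₁₀(σ'_f/σ'_0) = 0.19×5.4/(1+1.03)×log₁₀(89.453/71.7)
    = 0.50542 × 0.096076 = 0.04856 m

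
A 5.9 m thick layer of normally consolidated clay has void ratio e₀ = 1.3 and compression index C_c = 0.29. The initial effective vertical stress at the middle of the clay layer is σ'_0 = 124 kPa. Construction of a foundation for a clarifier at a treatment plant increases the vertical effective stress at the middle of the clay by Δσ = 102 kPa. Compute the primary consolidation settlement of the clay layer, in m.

Final effective stress: σ'_f = σ'_0 + Δσ = 124 + 102 = 226 kPa.
Normally consolidated clay, so the full stress increment lies on the virgin compression line:
S_c = C_c·H/(1+e₀)·log₁₀(σ'_f/σ'_0) = 0.29×5.9/(1+1.3)×log₁₀(226/124)
    = 0.74391 × 0.26069 = 0.1939 m

S_c ≈ 0.194 m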